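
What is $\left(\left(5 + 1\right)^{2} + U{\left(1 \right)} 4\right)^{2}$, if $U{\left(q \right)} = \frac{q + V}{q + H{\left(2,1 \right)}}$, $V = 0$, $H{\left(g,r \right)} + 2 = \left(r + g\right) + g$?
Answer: $1369$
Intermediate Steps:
$H{\left(g,r \right)} = -2 + r + 2 g$ ($H{\left(g,r \right)} = -2 + \left(\left(r + g\right) + g\right) = -2 + \left(\left(g + r\right) + g\right) = -2 + \left(r + 2 g\right) = -2 + r + 2 g$)
$U{\left(q \right)} = \frac{q}{3 + q}$ ($U{\left(q \right)} = \frac{q + 0}{q + \left(-2 + 1 + 2 \cdot 2\right)} = \frac{q}{q + \left(-2 + 1 + 4\right)} = \frac{q}{q + 3} = \frac{q}{3 + q}$)
$\left(\left(5 + 1\right)^{2} + U{\left(1 \right)} 4\right)^{2} = \left(\left(5 + 1\right)^{2} + 1 \frac{1}{3 + 1} \cdot 4\right)^{2} = \left(6^{2} + 1 \cdot \frac{1}{4} \cdot 4\right)^{2} = \left(36 + 1 \cdot \frac{1}{4} \cdot 4\right)^{2} = \left(36 + \frac{1}{4} \cdot 4\right)^{2} = \left(36 + 1\right)^{2} = 37^{2} = 1369$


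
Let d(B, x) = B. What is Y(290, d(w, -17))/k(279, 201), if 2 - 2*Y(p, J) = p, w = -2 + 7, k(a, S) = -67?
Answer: 144/67 ≈ 2.1493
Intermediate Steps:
w = 5
Y(p, J) = 1 - p/2
Y(290, d(w, -17))/k(279, 201) = (1 - 1/2*290)/(-67) = (1 - 145)*(-1/67) = -144*(-1/67) = 144/67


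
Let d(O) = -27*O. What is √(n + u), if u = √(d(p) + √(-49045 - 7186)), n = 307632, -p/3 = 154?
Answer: √(307632 + √(12474 + I*√56231)) ≈ 554.75 + 0.e-3*I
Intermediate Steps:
p = -462 (p = -3*154 = -462)
u = √(12474 + I*√56231) (u = √(-27*(-462) + √(-49045 - 7186)) = √(12474 + √(-56231)) = √(12474 + I*√56231) ≈ 111.69 + 1.062*I)
√(n + u) = √(307632 + √(12474 + I*√56231))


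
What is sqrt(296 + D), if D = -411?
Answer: I*sqrt(115) ≈ 10.724*I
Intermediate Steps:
sqrt(296 + D) = sqrt(296 - 411) = sqrt(-115) = I*sqrt(115)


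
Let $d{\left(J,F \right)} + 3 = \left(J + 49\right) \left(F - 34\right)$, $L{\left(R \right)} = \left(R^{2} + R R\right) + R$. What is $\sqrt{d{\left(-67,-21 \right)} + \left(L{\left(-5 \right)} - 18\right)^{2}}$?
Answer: $2 \sqrt{429} \approx 41.425$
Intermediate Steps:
$L{\left(R \right)} = R + 2 R^{2}$ ($L{\left(R \right)} = \left(R^{2} + R^{2}\right) + R = 2 R^{2} + R = R + 2 R^{2}$)
$d{\left(J,F \right)} = -3 + \left(-34 + F\right) \left(49 + J\right)$ ($d{\left(J,F \right)} = -3 + \left(J + 49\right) \left(F - 34\right) = -3 + \left(49 + J\right) \left(-34 + F\right) = -3 + \left(-34 + F\right) \left(49 + J\right)$)
$\sqrt{d{\left(-67,-21 \right)} + \left(L{\left(-5 \right)} - 18\right)^{2}} = \sqrt{\left(-1669 - -2278 + 49 \left(-21\right) - -1407\right) + \left(- 5 \left(1 + 2 \left(-5\right)\right) - 18\right)^{2}} = \sqrt{\left(-1669 + 2278 - 1029 + 1407\right) + \left(- 5 \left(1 - 10\right) - 18\right)^{2}} = \sqrt{987 + \left(\left(-5\right) \left(-9\right) - 18\right)^{2}} = \sqrt{987 + \left(45 - 18\right)^{2}} = \sqrt{987 + 27^{2}} = \sqrt{987 + 729} = \sqrt{1716} = 2 \sqrt{429}$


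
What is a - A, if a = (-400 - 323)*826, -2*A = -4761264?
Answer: -2977830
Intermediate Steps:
A = 2380632 (A = -1/2*(-4761264) = 2380632)
a = -597198 (a = -723*826 = -597198)
a - A = -597198 - 1*2380632 = -597198 - 2380632 = -2977830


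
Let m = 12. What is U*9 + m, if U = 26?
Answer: 246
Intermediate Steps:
U*9 + m = 26*9 + 12 = 234 + 12 = 246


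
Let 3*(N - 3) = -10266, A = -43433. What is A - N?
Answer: -40014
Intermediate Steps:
N = -3419 (N = 3 + (⅓)*(-10266) = 3 - 3422 = -3419)
A - N = -43433 - 1*(-3419) = -43433 + 3419 = -40014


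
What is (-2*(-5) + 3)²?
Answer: 169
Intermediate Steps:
(-2*(-5) + 3)² = (10 + 3)² = 13² = 169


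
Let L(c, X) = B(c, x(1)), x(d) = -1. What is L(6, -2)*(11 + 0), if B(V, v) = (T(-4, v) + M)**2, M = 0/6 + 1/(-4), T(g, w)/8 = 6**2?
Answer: 14572811/16 ≈ 9.1080e+5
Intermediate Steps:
T(g, w) = 288 (T(g, w) = 8*6**2 = 8*36 = 288)
M = -1/4 (M = 0*(1/6) + 1*(-1/4) = 0 - 1/4 = -1/4 ≈ -0.25000)
B(V, v) = 1324801/16 (B(V, v) = (288 - 1/4)**2 = (1151/4)**2 = 1324801/16)
L(c, X) = 1324801/16
L(6, -2)*(11 + 0) = 1324801*(11 + 0)/16 = (1324801/16)*11 = 14572811/16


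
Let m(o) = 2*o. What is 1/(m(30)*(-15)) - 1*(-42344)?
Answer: 38109599/900 ≈ 42344.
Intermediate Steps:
1/(m(30)*(-15)) - 1*(-42344) = 1/((2*30)*(-15)) - 1*(-42344) = 1/(60*(-15)) + 42344 = 1/(-900) + 42344 = -1/900 + 42344 = 38109599/900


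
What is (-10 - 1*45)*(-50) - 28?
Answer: 2722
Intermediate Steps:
(-10 - 1*45)*(-50) - 28 = (-10 - 45)*(-50) - 28 = -55*(-50) - 28 = 2750 - 28 = 2722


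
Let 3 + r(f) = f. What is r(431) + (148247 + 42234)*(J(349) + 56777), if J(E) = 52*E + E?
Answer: 14338267222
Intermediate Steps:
J(E) = 53*E
r(f) = -3 + f
r(431) + (148247 + 42234)*(J(349) + 56777) = (-3 + 431) + (148247 + 42234)*(53*349 + 56777) = 428 + 190481*(18497 + 56777) = 428 + 190481*75274 = 428 + 14338266794 = 14338267222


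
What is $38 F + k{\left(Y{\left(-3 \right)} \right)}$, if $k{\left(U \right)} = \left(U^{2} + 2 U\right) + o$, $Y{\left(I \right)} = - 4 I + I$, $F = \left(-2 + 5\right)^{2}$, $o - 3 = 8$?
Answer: $452$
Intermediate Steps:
$o = 11$ ($o = 3 + 8 = 11$)
$F = 9$ ($F = 3^{2} = 9$)
$Y{\left(I \right)} = - 3 I$
$k{\left(U \right)} = 11 + U^{2} + 2 U$ ($k{\left(U \right)} = \left(U^{2} + 2 U\right) + 11 = 11 + U^{2} + 2 U$)
$38 F + k{\left(Y{\left(-3 \right)} \right)} = 38 \cdot 9 + \left(11 + \left(\left(-3\right) \left(-3\right)\right)^{2} + 2 \left(\left(-3\right) \left(-3\right)\right)\right) = 342 + \left(11 + 9^{2} + 2 \cdot 9\right) = 342 + \left(11 + 81 + 18\right) = 342 + 110 = 452$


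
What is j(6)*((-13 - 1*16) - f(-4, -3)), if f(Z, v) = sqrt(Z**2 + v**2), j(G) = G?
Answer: -204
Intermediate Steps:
j(6)*((-13 - 1*16) - f(-4, -3)) = 6*((-13 - 1*16) - sqrt((-4)**2 + (-3)**2)) = 6*((-13 - 16) - sqrt(16 + 9)) = 6*(-29 - sqrt(25)) = 6*(-29 - 1*5) = 6*(-29 - 5) = 6*(-34) = -204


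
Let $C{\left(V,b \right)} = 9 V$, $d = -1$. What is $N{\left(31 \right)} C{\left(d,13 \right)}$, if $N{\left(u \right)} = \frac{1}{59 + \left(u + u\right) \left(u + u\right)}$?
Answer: $- \frac{3}{1301} \approx -0.0023059$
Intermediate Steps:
$N{\left(u \right)} = \frac{1}{59 + 4 u^{2}}$ ($N{\left(u \right)} = \frac{1}{59 + 2 u 2 u} = \frac{1}{59 + 4 u^{2}}$)
$N{\left(31 \right)} C{\left(d,13 \right)} = \frac{9 \left(-1\right)}{59 + 4 \cdot 31^{2}} = \frac{1}{59 + 4 \cdot 961} \left(-9\right) = \frac{1}{59 + 3844} \left(-9\right) = \frac{1}{3903} \left(-9\right) = - \frac{3}{1301}$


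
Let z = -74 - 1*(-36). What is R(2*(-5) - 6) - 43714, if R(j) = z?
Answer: -43752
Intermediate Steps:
z = -38 (z = -74 + 36 = -38)
R(j) = -38
R(2*(-5) - 6) - 43714 = -38 - 43714 = -43752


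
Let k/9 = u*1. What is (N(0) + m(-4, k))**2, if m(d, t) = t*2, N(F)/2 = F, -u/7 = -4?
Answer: 254016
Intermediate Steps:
u = 28 (u = -7*(-4) = 28)
N(F) = 2*F
k = 252 (k = 9*(28*1) = 9*28 = 252)
m(d, t) = 2*t
(N(0) + m(-4, k))**2 = (2*0 + 2*252)**2 = (0 + 504)**2 = 504**2 = 254016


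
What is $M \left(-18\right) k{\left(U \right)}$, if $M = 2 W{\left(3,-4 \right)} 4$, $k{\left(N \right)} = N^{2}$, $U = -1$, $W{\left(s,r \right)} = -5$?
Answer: $720$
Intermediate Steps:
$M = -40$ ($M = 2 \left(-5\right) 4 = \left(-10\right) 4 = -40$)
$M \left(-18\right) k{\left(U \right)} = \left(-40\right) \left(-18\right) \left(-1\right)^{2} = 720 \cdot 1 = 720$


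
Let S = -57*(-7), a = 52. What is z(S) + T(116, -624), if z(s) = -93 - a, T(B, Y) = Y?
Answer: -769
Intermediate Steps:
S = 399
z(s) = -145 (z(s) = -93 - 1*52 = -93 - 52 = -145)
z(S) + T(116, -624) = -145 - 624 = -769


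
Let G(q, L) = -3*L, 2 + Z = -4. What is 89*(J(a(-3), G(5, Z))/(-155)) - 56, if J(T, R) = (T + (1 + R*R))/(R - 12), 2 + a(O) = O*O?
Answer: -40814/465 ≈ -87.772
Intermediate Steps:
Z = -6 (Z = -2 - 4 = -6)
a(O) = -2 + O² (a(O) = -2 + O*O = -2 + O²)
J(T, R) = (1 + T + R²)/(-12 + R) (J(T, R) = (T + (1 + R²))/(-12 + R) = (1 + T + R²)/(-12 + R))
89*(J(a(-3), G(5, Z))/(-155)) - 56 = 89*(((1 + (-2 + (-3)²) + (-3*(-6))²)/(-12 - 3*(-6)))/(-155)) - 56 = 89*(((1 + (-2 + 9) + 18²)/(-12 + 18))*(-1/155)) - 56 = 89*(((1 + 7 + 324)/6)*(-1/155)) - 56 = 89*(((⅙)*332)*(-1/155)) - 56 = 89*((166/3)*(-1/155)) - 56 = 89*(-166/465) - 56 = -14774/465 - 56 = -40814/465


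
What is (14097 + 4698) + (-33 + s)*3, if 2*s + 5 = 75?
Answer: 18801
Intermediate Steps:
s = 35 (s = -5/2 + (1/2)*75 = -5/2 + 75/2 = 35)
(14097 + 4698) + (-33 + s)*3 = (14097 + 4698) + (-33 + 35)*3 = 18795 + 2*3 = 18795 + 6 = 18801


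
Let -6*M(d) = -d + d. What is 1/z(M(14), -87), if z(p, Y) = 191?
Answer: 1/191 ≈ 0.0052356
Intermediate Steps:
M(d) = 0 (M(d) = -(-d + d)/6 = -⅙*0 = 0)
1/z(M(14), -87) = 1/191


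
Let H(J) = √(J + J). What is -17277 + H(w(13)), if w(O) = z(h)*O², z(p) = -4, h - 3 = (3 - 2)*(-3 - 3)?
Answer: -17277 + 26*I*√2 ≈ -17277.0 + 36.77*I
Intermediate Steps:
h = -3 (h = 3 + (3 - 2)*(-3 - 3) = 3 + 1*(-6) = 3 - 6 = -3)
w(O) = -4*O²
H(J) = √2*√J (H(J) = √(2*J) = √2*√J)
-17277 + H(w(13)) = -17277 + √2*√(-4*13²) = -17277 + √2*√(-4*169) = -17277 + √2*√(-676) = -17277 + √2*(26*I) = -17277 + 26*I*√2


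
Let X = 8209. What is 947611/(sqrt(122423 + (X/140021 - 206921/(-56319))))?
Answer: 947611*sqrt(7613291859401904006172611)/965437956347689 ≈ 2708.3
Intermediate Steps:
947611/(sqrt(122423 + (X/140021 - 206921/(-56319)))) = 947611/(sqrt(122423 + (8209/140021 - 206921/(-56319)))) = 947611/(sqrt(122423 + (8209*(1/140021) - 206921*(-1/56319)))) = 947611/(sqrt(122423 + (8209/140021 + 206921/56319))) = 947611/(sqrt(122423 + 29435608012/7885842699)) = 947611/(sqrt(965437956347689/7885842699)) = 947611/((sqrt(7613291859401904006172611)/7885842699)) = 947611*(sqrt(7613291859401904006172611)/965437956347689) = 947611*sqrt(7613291859401904006172611)/965437956347689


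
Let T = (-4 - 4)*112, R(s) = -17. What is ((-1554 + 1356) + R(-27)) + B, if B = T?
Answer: -1111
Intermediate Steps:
T = -896 (T = -8*112 = -896)
B = -896
((-1554 + 1356) + R(-27)) + B = ((-1554 + 1356) - 17) - 896 = (-198 - 17) - 896 = -215 - 896 = -1111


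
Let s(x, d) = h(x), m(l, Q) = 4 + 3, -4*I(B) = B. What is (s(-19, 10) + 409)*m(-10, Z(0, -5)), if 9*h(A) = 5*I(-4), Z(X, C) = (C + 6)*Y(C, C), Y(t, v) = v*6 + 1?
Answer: 25802/9 ≈ 2866.9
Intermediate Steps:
Y(t, v) = 1 + 6*v (Y(t, v) = 6*v + 1 = 1 + 6*v)
I(B) = -B/4
Z(X, C) = (1 + 6*C)*(6 + C) (Z(X, C) = (C + 6)*(1 + 6*C) = (6 + C)*(1 + 6*C) = (1 + 6*C)*(6 + C))
m(l, Q) = 7
h(A) = 5/9 (h(A) = (5*(-1/4*(-4)))/9 = (5*1)/9 = (1/9)*5 = 5/9)
s(x, d) = 5/9
(s(-19, 10) + 409)*m(-10, Z(0, -5)) = (5/9 + 409)*7 = (3686/9)*7 = 25802/9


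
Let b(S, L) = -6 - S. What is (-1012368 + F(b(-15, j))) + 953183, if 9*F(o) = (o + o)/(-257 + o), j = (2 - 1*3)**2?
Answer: -7338941/124 ≈ -59185.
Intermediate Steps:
j = 1 (j = (2 - 3)**2 = (-1)**2 = 1)
F(o) = 2*o/(9*(-257 + o)) (F(o) = ((o + o)/(-257 + o))/9 = ((2*o)/(-257 + o))/9 = (2*o/(-257 + o))/9 = 2*o/(9*(-257 + o)))
(-1012368 + F(b(-15, j))) + 953183 = (-1012368 + 2*(-6 - 1*(-15))/(9*(-257 + (-6 - 1*(-15))))) + 953183 = (-1012368 + 2*(-6 + 15)/(9*(-257 + (-6 + 15)))) + 953183 = (-1012368 + (2/9)*9/(-257 + 9)) + 953183 = (-1012368 + (2/9)*9/(-248)) + 953183 = (-1012368 + (2/9)*9*(-1/248)) + 953183 = (-1012368 - 1/124) + 953183 = -125533633/124 + 953183 = -7338941/124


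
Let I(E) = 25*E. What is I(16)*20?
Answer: 8000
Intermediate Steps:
I(16)*20 = (25*16)*20 = 400*20 = 8000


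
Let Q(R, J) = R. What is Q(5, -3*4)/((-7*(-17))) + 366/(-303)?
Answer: -14013/12019 ≈ -1.1659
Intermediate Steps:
Q(5, -3*4)/((-7*(-17))) + 366/(-303) = 5/((-7*(-17))) + 366/(-303) = 5/119 + 366*(-1/303) = 5*(1/119) - 122/101 = 5/119 - 122/101 = -14013/12019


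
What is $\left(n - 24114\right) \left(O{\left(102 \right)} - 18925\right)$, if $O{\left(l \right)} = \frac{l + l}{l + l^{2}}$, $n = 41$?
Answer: $\frac{46924848929}{103} \approx 4.5558 \cdot 10^{8}$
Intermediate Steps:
$O{\left(l \right)} = \frac{2 l}{l + l^{2}}$
$\left(n - 24114\right) \left(O{\left(102 \right)} - 18925\right) = \left(41 - 24114\right) \left(\frac{2}{1 + 102} - 18925\right) = - 24073 \left(\frac{2}{103} - 18925\right) = \left(-24073\right) \left(- \frac{1949273}{103}\right) = \frac{46924848929}{103}$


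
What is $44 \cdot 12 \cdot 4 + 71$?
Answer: $2183$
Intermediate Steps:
$44 \cdot 12 \cdot 4 + 71 = 44 \cdot 48 + 71 = 2112 + 71 = 2183$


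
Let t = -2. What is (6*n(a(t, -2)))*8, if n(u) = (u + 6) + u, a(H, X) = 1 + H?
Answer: 192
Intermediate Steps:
n(u) = 6 + 2*u (n(u) = (6 + u) + u = 6 + 2*u)
(6*n(a(t, -2)))*8 = (6*(6 + 2*(1 - 2)))*8 = (6*(6 + 2*(-1)))*8 = (6*(6 - 2))*8 = (6*4)*8 = 24*8 = 192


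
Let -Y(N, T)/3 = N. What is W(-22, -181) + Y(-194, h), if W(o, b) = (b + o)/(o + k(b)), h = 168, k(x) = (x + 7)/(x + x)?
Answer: 2303633/3895 ≈ 591.43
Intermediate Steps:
k(x) = (7 + x)/(2*x) (k(x) = (7 + x)/((2*x)) = (7 + x)*(1/(2*x)) = (7 + x)/(2*x))
Y(N, T) = -3*N
W(o, b) = (b + o)/(o + (7 + b)/(2*b))
W(-22, -181) + Y(-194, h) = 2*(-181)*(-181 - 22)/(7 - 181 + 2*(-181)*(-22)) - 3*(-194) = 2*(-181)*(-203)/(7 - 181 + 7964) + 582 = 2*(-181)*(-203)/7790 + 582 = 2*(-181)*(1/7790)*(-203) + 582 = 36743/3895 + 582 = 2303633/3895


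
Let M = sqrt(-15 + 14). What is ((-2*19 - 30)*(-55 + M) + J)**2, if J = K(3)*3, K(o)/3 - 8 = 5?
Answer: 14871825 - 524552*I ≈ 1.4872e+7 - 5.2455e+5*I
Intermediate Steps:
K(o) = 39 (K(o) = 24 + 3*5 = 24 + 15 = 39)
M = I (M = sqrt(-1) = I ≈ 1.0*I)
J = 117 (J = 39*3 = 117)
((-2*19 - 30)*(-55 + M) + J)**2 = ((-2*19 - 30)*(-55 + I) + 117)**2 = ((-38 - 30)*(-55 + I) + 117)**2 = (-68*(-55 + I) + 117)**2 = ((3740 - 68*I) + 117)**2 = (3857 - 68*I)**2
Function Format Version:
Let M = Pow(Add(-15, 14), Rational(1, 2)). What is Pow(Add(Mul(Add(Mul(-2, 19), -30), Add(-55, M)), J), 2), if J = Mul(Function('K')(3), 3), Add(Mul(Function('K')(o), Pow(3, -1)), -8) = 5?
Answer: Add(14871825, Mul(-524552, I)) ≈ Add(1.4872e+7, Mul(-5.2455e+5, I))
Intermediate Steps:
Function('K')(o) = 39 (Function('K')(o) = Add(24, Mul(3, 5)) = Add(24, 15) = 39)
M = I (M = Pow(-1, Rational(1, 2)) = I ≈ Mul(1.0000, I))
J = 117 (J = Mul(39, 3) = 117)
Pow(Add(Mul(Add(Mul(-2, 19), -30), Add(-55, M)), J), 2) = Pow(Add(Mul(Add(Mul(-2, 19), -30), Add(-55, I)), 117), 2) = Pow(Add(Mul(Add(-38, -30), Add(-55, I)), 117), 2) = Pow(Add(Mul(-68, Add(-55, I)), 117), 2) = Pow(Add(Add(3740, Mul(-68, I)), 117), 2) = Pow(Add(3857, Mul(-68, I)), 2)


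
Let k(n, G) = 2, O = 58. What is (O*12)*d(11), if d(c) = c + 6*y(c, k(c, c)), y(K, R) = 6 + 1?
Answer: 36888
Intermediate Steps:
y(K, R) = 7
d(c) = 42 + c (d(c) = c + 6*7 = c + 42 = 42 + c)
(O*12)*d(11) = (58*12)*(42 + 11) = 696*53 = 36888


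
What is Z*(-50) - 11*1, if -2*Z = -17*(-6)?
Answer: 2539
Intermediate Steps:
Z = -51 (Z = -(-17)*(-6)/2 = -1/2*102 = -51)
Z*(-50) - 11*1 = -51*(-50) - 11*1 = 2550 - 11 = 2539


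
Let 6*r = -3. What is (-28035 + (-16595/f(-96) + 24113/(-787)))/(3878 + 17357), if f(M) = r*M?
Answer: -1073267849/802173360 ≈ -1.3379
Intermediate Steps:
r = -½ (r = (⅙)*(-3) = -½ ≈ -0.50000)
f(M) = -M/2
(-28035 + (-16595/f(-96) + 24113/(-787)))/(3878 + 17357) = (-28035 + (-16595/((-½*(-96))) + 24113/(-787)))/(3878 + 17357) = (-28035 + (-16595/48 + 24113*(-1/787)))/21235 = (-28035 + (-16595*1/48 - 24113/787))*(1/21235) = (-28035 + (-16595/48 - 24113/787))*(1/21235) = (-28035 - 14217689/37776)*(1/21235) = -1073267849/37776*1/21235 = -1073267849/802173360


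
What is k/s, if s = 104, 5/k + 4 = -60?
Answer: -5/6656 ≈ -0.00075120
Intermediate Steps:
k = -5/64 (k = 5/(-4 - 60) = 5/(-64) = 5*(-1/64) = -5/64 ≈ -0.078125)
k/s = -5/64/104 = (1/104)*(-5/64) = -5/6656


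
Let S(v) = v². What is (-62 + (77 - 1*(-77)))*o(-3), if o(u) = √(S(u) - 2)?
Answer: 92*√7 ≈ 243.41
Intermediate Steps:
o(u) = √(-2 + u²) (o(u) = √(u² - 2) = √(-2 + u²))
(-62 + (77 - 1*(-77)))*o(-3) = (-62 + (77 - 1*(-77)))*√(-2 + (-3)²) = (-62 + (77 + 77))*√(-2 + 9) = (-62 + 154)*√7 = 92*√7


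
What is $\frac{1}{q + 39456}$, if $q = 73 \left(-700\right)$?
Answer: $- \frac{1}{11644} \approx -8.5881 \cdot 10^{-5}$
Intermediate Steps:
$q = -51100$
$\frac{1}{q + 39456} = \frac{1}{-51100 + 39456} = \frac{1}{-11644} = - \frac{1}{11644}$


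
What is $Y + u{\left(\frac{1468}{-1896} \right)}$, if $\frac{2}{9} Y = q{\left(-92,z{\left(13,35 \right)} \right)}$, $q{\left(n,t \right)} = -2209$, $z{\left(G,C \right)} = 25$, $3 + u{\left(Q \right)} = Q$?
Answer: $- \frac{2356793}{237} \approx -9944.3$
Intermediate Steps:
$u{\left(Q \right)} = -3 + Q$
$Y = - \frac{19881}{2}$ ($Y = \frac{9}{2} \left(-2209\right) = - \frac{19881}{2} \approx -9940.5$)
$Y + u{\left(\frac{1468}{-1896} \right)} = - \frac{19881}{2} - \left(3 - \frac{1468}{-1896}\right) = - \frac{19881}{2} + \left(-3 + 1468 \left(- \frac{1}{1896}\right)\right) = - \frac{19881}{2} - \frac{1789}{474} = - \frac{2356793}{237}$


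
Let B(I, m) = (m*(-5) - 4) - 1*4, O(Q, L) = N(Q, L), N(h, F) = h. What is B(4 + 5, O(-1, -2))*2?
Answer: -6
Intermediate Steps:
O(Q, L) = Q
B(I, m) = -8 - 5*m (B(I, m) = (-5*m - 4) - 4 = (-4 - 5*m) - 4 = -8 - 5*m)
B(4 + 5, O(-1, -2))*2 = (-8 - 5*(-1))*2 = (-8 + 5)*2 = -3*2 = -6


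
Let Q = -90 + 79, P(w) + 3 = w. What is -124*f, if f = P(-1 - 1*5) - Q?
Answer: -248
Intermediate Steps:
P(w) = -3 + w
Q = -11
f = 2 (f = (-3 + (-1 - 1*5)) - 1*(-11) = (-3 + (-1 - 5)) + 11 = (-3 - 6) + 11 = -9 + 11 = 2)
-124*f = -124*2 = -248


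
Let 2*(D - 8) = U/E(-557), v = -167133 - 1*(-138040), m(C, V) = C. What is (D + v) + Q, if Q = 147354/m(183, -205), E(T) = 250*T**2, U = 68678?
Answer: -133800075826071/4731297250 ≈ -28280.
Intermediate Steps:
v = -29093 (v = -167133 + 138040 = -29093)
D = 620532339/77562250 (D = 8 + (68678/((250*(-557)**2)))/2 = 8 + (68678/((250*310249)))/2 = 8 + (68678/77562250)/2 = 8 + (68678*(1/77562250))/2 = 8 + (1/2)*(34339/38781125) = 8 + 34339/77562250 = 620532339/77562250 ≈ 8.0004)
Q = 49118/61 (Q = 147354/183 = 147354*(1/183) = 49118/61 ≈ 805.21)
(D + v) + Q = (620532339/77562250 - 29093) + 49118/61 = -2255898006911/77562250 + 49118/61 = -133800075826071/4731297250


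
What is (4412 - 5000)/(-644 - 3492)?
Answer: 147/1034 ≈ 0.14217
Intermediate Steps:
(4412 - 5000)/(-644 - 3492) = -588/(-4136) = -588*(-1/4136) = 147/1034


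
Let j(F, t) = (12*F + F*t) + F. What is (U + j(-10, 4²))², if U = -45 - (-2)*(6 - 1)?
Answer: 105625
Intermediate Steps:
j(F, t) = 13*F + F*t
U = -35 (U = -45 - (-2)*5 = -45 - 1*(-10) = -45 + 10 = -35)
(U + j(-10, 4²))² = (-35 - 10*(13 + 4²))² = (-35 - 10*(13 + 16))² = (-35 - 10*29)² = (-35 - 290)² = (-325)² = 105625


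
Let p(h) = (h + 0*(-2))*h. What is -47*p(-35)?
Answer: -57575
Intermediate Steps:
p(h) = h² (p(h) = (h + 0)*h = h*h = h²)
-47*p(-35) = -47*(-35)² = -47*1225 = -57575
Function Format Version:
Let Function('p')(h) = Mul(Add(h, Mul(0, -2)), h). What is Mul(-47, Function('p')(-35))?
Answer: -57575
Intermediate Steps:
Function('p')(h) = Pow(h, 2) (Function('p')(h) = Mul(Add(h, 0), h) = Mul(h, h) = Pow(h, 2))
Mul(-47, Function('p')(-35)) = Mul(-47, Pow(-35, 2)) = Mul(-47, 1225) = -57575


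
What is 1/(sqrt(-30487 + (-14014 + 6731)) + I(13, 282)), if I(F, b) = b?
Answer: 47/19549 - I*sqrt(37770)/117294 ≈ 0.0024042 - 0.0016569*I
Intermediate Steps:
1/(sqrt(-30487 + (-14014 + 6731)) + I(13, 282)) = 1/(sqrt(-30487 + (-14014 + 6731)) + 282) = 1/(sqrt(-30487 - 7283) + 282) = 1/(sqrt(-37770) + 282) = 1/(I*sqrt(37770) + 282) = 1/(282 + I*sqrt(37770))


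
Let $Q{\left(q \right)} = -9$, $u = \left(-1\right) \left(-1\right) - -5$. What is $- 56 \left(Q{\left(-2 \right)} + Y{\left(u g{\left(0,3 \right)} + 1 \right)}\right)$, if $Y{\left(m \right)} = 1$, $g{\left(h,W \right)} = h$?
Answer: $448$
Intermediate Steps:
$u = 6$ ($u = 1 + 5 = 6$)
$- 56 \left(Q{\left(-2 \right)} + Y{\left(u g{\left(0,3 \right)} + 1 \right)}\right) = - 56 \left(-9 + 1\right) = \left(-56\right) \left(-8\right) = 448$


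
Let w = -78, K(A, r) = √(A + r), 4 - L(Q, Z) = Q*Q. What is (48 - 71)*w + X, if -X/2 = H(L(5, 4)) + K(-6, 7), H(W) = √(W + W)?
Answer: 1792 - 2*I*√42 ≈ 1792.0 - 12.961*I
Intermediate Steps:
L(Q, Z) = 4 - Q² (L(Q, Z) = 4 - Q*Q = 4 - Q²)
H(W) = √2*√W (H(W) = √(2*W) = √2*√W)
X = -2 - 2*I*√42 (X = -2*(√2*√(4 - 1*5²) + √(-6 + 7)) = -2*(√2*√(4 - 1*25) + √1) = -2*(√2*√(4 - 25) + 1) = -2*(√2*√(-21) + 1) = -2*(√2*(I*√21) + 1) = -2*(I*√42 + 1) = -2*(1 + I*√42) = -2 - 2*I*√42 ≈ -2.0 - 12.961*I)
(48 - 71)*w + X = (48 - 71)*(-78) + (-2 - 2*I*√42) = -23*(-78) + (-2 - 2*I*√42) = 1794 + (-2 - 2*I*√42) = 1792 - 2*I*√42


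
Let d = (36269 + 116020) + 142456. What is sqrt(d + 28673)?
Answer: sqrt(323418) ≈ 568.70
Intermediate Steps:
d = 294745 (d = 152289 + 142456 = 294745)
sqrt(d + 28673) = sqrt(294745 + 28673) = sqrt(323418)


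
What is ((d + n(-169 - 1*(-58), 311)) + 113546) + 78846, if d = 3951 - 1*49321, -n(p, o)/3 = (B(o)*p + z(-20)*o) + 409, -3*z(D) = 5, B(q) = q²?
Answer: 32355443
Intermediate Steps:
z(D) = -5/3 (z(D) = -⅓*5 = -5/3)
n(p, o) = -1227 + 5*o - 3*p*o² (n(p, o) = -3*((o²*p - 5*o/3) + 409) = -3*((p*o² - 5*o/3) + 409) = -3*((-5*o/3 + p*o²) + 409) = -3*(409 - 5*o/3 + p*o²) = -1227 + 5*o - 3*p*o²)
d = -45370 (d = 3951 - 49321 = -45370)
((d + n(-169 - 1*(-58), 311)) + 113546) + 78846 = ((-45370 + (-1227 + 5*311 - 3*(-169 - 1*(-58))*311²)) + 113546) + 78846 = ((-45370 + (-1227 + 1555 - 3*(-169 + 58)*96721)) + 113546) + 78846 = ((-45370 + (-1227 + 1555 - 3*(-111)*96721)) + 113546) + 78846 = ((-45370 + (-1227 + 1555 + 32208093)) + 113546) + 78846 = ((-45370 + 32208421) + 113546) + 78846 = (32163051 + 113546) + 78846 = 32276597 + 78846 = 32355443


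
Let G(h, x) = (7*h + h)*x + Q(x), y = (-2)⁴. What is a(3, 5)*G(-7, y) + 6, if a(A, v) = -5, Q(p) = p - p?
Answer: 4486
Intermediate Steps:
Q(p) = 0
y = 16
G(h, x) = 8*h*x (G(h, x) = (7*h + h)*x + 0 = (8*h)*x + 0 = 8*h*x + 0 = 8*h*x)
a(3, 5)*G(-7, y) + 6 = -40*(-7)*16 + 6 = -5*(-896) + 6 = 4480 + 6 = 4486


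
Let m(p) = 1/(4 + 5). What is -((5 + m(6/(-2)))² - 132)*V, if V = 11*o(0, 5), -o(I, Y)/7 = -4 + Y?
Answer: -660352/81 ≈ -8152.5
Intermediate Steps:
o(I, Y) = 28 - 7*Y (o(I, Y) = -7*(-4 + Y) = 28 - 7*Y)
m(p) = ⅑ (m(p) = 1/9 = ⅑)
V = -77 (V = 11*(28 - 7*5) = 11*(28 - 35) = 11*(-7) = -77)
-((5 + m(6/(-2)))² - 132)*V = -((5 + ⅑)² - 132)*(-77) = -((46/9)² - 132)*(-77) = -(2116/81 - 132)*(-77) = -(-8576)*(-77)/81 = -1*660352/81 = -660352/81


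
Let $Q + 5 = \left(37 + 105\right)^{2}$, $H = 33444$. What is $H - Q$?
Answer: $13285$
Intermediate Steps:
$Q = 20159$ ($Q = -5 + \left(37 + 105\right)^{2} = -5 + 142^{2} = -5 + 20164 = 20159$)
$H - Q = 33444 - 20159 = 13285$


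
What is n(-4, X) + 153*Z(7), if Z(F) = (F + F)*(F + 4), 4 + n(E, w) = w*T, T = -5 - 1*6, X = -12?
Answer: 23690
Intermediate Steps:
T = -11 (T = -5 - 6 = -11)
n(E, w) = -4 - 11*w (n(E, w) = -4 + w*(-11) = -4 - 11*w)
Z(F) = 2*F*(4 + F) (Z(F) = (2*F)*(4 + F) = 2*F*(4 + F))
n(-4, X) + 153*Z(7) = (-4 - 11*(-12)) + 153*(2*7*(4 + 7)) = (-4 + 132) + 153*(2*7*11) = 128 + 153*154 = 128 + 23562 = 23690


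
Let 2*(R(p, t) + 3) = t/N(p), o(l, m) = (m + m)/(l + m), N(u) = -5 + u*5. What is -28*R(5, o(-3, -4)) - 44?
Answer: 196/5 ≈ 39.200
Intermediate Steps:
N(u) = -5 + 5*u
o(l, m) = 2*m/(l + m) (o(l, m) = (2*m)/(l + m) = 2*m/(l + m))
R(p, t) = -3 + t/(2*(-5 + 5*p)) (R(p, t) = -3 + (t/(-5 + 5*p))/2 = -3 + t/(2*(-5 + 5*p)))
-28*R(5, o(-3, -4)) - 44 = -14*(30 + 2*(-4)/(-3 - 4) - 30*5)/(5*(-1 + 5)) - 44 = -14*(30 + 2*(-4)/(-7) - 150)/(5*4) - 44 = -14*(30 + 2*(-4)*(-⅐) - 150)/(5*4) - 44 = -14*(30 + 8/7 - 150)/(5*4) - 44 = -14*(-832)/(5*4*7) - 44 = -28*(-104/35) - 44 = 416/5 - 44 = 196/5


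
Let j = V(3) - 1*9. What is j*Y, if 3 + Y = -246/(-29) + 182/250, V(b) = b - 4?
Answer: -45028/725 ≈ -62.108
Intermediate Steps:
V(b) = -4 + b
Y = 22514/3625 (Y = -3 + (-246/(-29) + 182/250) = -3 + (-246*(-1/29) + 182*(1/250)) = -3 + (246/29 + 91/125) = -3 + 33389/3625 = 22514/3625 ≈ 6.2108)
j = -10 (j = (-4 + 3) - 1*9 = -1 - 9 = -10)
j*Y = -10*22514/3625 = -45028/725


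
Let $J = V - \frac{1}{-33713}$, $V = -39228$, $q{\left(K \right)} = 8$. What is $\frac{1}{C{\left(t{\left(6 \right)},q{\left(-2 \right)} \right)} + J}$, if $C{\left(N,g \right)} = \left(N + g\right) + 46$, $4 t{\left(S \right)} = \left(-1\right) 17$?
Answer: $- \frac{134852}{5283265365} \approx -2.5524 \cdot 10^{-5}$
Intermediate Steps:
$t{\left(S \right)} = - \frac{17}{4}$ ($t{\left(S \right)} = \frac{\left(-1\right) 17}{4} = \frac{1}{4} \left(-17\right) = - \frac{17}{4}$)
$C{\left(N,g \right)} = 46 + N + g$
$J = - \frac{1322493563}{33713}$ ($J = -39228 - \frac{1}{-33713} = -39228 - - \frac{1}{33713} = -39228 + \frac{1}{33713} = - \frac{1322493563}{33713} \approx -39228.0$)
$\frac{1}{C{\left(t{\left(6 \right)},q{\left(-2 \right)} \right)} + J} = \frac{1}{\left(46 - \frac{17}{4} + 8\right) - \frac{1322493563}{33713}} = \frac{1}{\frac{199}{4} - \frac{1322493563}{33713}} = \frac{1}{- \frac{5283265365}{134852}} = - \frac{134852}{5283265365}$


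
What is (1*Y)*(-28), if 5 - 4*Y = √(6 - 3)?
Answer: -35 + 7*√3 ≈ -22.876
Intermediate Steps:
Y = 5/4 - √3/4 (Y = 5/4 - √(6 - 3)/4 = 5/4 - √3/4 ≈ 0.81699)
(1*Y)*(-28) = (1*(5/4 - √3/4))*(-28) = (5/4 - √3/4)*(-28) = -35 + 7*√3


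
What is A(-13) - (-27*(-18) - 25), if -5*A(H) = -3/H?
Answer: -29968/65 ≈ -461.05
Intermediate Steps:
A(H) = 3/(5*H) (A(H) = -(-3)/(5*H) = 3/(5*H))
A(-13) - (-27*(-18) - 25) = (3/5)/(-13) - (-27*(-18) - 25) = (3/5)*(-1/13) - (486 - 25) = -3/65 - 1*461 = -3/65 - 461 = -29968/65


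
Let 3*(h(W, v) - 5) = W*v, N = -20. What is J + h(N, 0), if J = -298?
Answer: -293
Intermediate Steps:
h(W, v) = 5 + W*v/3 (h(W, v) = 5 + (W*v)/3 = 5 + W*v/3)
J + h(N, 0) = -298 + (5 + (⅓)*(-20)*0) = -298 + (5 + 0) = -298 + 5 = -293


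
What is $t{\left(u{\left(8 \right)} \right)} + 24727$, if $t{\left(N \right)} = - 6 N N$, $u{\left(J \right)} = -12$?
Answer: $23863$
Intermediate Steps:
$t{\left(N \right)} = - 6 N^{2}$
$t{\left(u{\left(8 \right)} \right)} + 24727 = - 6 \left(-12\right)^{2} + 24727 = \left(-6\right) 144 + 24727 = -864 + 24727 = 23863$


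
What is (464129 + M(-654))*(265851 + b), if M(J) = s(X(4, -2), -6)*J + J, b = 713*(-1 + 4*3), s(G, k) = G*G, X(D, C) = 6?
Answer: 120406475114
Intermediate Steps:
s(G, k) = G²
b = 7843 (b = 713*(-1 + 12) = 713*11 = 7843)
M(J) = 37*J (M(J) = 6²*J + J = 36*J + J = 37*J)
(464129 + M(-654))*(265851 + b) = (464129 + 37*(-654))*(265851 + 7843) = (464129 - 24198)*273694 = 439931*273694 = 120406475114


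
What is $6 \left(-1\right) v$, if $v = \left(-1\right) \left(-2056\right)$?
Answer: $-12336$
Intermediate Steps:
$v = 2056$
$6 \left(-1\right) v = 6 \left(-1\right) 2056 = \left(-6\right) 2056 = -12336$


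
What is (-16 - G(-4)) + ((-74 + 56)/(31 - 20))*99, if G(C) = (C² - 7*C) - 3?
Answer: -219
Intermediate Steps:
G(C) = -3 + C² - 7*C
(-16 - G(-4)) + ((-74 + 56)/(31 - 20))*99 = (-16 - (-3 + (-4)² - 7*(-4))) + ((-74 + 56)/(31 - 20))*99 = (-16 - (-3 + 16 + 28)) - 18/11*99 = (-16 - 1*41) - 18*1/11*99 = (-16 - 41) - 18/11*99 = -57 - 162 = -219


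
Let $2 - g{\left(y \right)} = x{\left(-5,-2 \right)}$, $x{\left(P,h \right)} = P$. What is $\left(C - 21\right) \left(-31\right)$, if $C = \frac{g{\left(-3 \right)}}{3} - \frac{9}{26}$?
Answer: $\frac{45973}{78} \approx 589.4$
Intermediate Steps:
$g{\left(y \right)} = 7$ ($g{\left(y \right)} = 2 - -5 = 2 + 5 = 7$)
$C = \frac{155}{78}$ ($C = \frac{7}{3} - \frac{9}{26} = \frac{155}{78} \approx 1.9872$)
$\left(C - 21\right) \left(-31\right) = \left(\frac{155}{78} - 21\right) \left(-31\right) = \left(- \frac{1483}{78}\right) \left(-31\right) = \frac{45973}{78}$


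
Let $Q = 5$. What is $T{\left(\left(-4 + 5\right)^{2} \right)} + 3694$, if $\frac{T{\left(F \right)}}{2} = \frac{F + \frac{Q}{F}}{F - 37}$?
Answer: $\frac{11081}{3} \approx 3693.7$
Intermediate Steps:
$T{\left(F \right)} = \frac{2 \left(F + \frac{5}{F}\right)}{-37 + F}$ ($T{\left(F \right)} = 2 \frac{F + \frac{5}{F}}{F - 37} = 2 \frac{F + \frac{5}{F}}{-37 + F} = \frac{2 \left(F + \frac{5}{F}\right)}{-37 + F}$)
$T{\left(\left(-4 + 5\right)^{2} \right)} + 3694 = \frac{2 \left(5 + \left(\left(-4 + 5\right)^{2}\right)^{2}\right)}{\left(-4 + 5\right)^{2} \left(-37 + \left(-4 + 5\right)^{2}\right)} + 3694 = \frac{2 \left(5 + \left(1^{2}\right)^{2}\right)}{1^{2} \left(-37 + 1^{2}\right)} + 3694 = \frac{2 \left(5 + 1^{2}\right)}{1 \left(-37 + 1\right)} + 3694 = 2 \cdot 1 \frac{1}{-36} \left(5 + 1\right) + 3694 = 2 \cdot 1 \left(- \frac{1}{36}\right) 6 + 3694 = - \frac{1}{3} + 3694 = \frac{11081}{3}$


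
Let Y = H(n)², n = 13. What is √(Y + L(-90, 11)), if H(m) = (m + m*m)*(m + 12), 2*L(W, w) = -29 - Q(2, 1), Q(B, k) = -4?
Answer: 5*√3312398/2 ≈ 4550.0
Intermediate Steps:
L(W, w) = -25/2 (L(W, w) = (-29 - 1*(-4))/2 = (-29 + 4)/2 = (½)*(-25) = -25/2)
H(m) = (12 + m)*(m + m²) (H(m) = (m + m²)*(12 + m) = (12 + m)*(m + m²))
Y = 20702500 (Y = (13*(12 + 13² + 13*13))² = (13*(12 + 169 + 169))² = (13*350)² = 4550² = 20702500)
√(Y + L(-90, 11)) = √(20702500 - 25/2) = √(41404975/2) = 5*√3312398/2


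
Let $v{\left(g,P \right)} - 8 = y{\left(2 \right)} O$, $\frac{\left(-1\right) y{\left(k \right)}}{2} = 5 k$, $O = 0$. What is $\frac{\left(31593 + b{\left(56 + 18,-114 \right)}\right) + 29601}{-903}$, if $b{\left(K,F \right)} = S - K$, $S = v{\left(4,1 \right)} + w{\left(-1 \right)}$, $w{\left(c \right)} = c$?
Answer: $- \frac{61127}{903} \approx -67.693$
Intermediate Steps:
$y{\left(k \right)} = - 10 k$ ($y{\left(k \right)} = - 2 \cdot 5 k = - 10 k$)
$v{\left(g,P \right)} = 8$ ($v{\left(g,P \right)} = 8 + \left(-10\right) 2 \cdot 0 = 8 - 0 = 8 + 0 = 8$)
$S = 7$ ($S = 8 - 1 = 7$)
$b{\left(K,F \right)} = 7 - K$
$\frac{\left(31593 + b{\left(56 + 18,-114 \right)}\right) + 29601}{-903} = \frac{\left(31593 + \left(7 - \left(56 + 18\right)\right)\right) + 29601}{-903} = \left(\left(31593 + \left(7 - 74\right)\right) + 29601\right) \left(- \frac{1}{903}\right) = \left(\left(31593 - 67\right) + 29601\right) \left(- \frac{1}{903}\right) = \left(31526 + 29601\right) \left(- \frac{1}{903}\right) = 61127 \left(- \frac{1}{903}\right) = - \frac{61127}{903}$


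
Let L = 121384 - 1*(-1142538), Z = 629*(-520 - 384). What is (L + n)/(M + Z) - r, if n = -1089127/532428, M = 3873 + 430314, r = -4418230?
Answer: 24325282819774867/5505674124 ≈ 4.4182e+6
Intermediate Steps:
Z = -568616 (Z = 629*(-904) = -568616)
M = 434187
n = -83779/40956 (n = -1089127*1/532428 = -83779/40956 ≈ -2.0456)
L = 1263922 (L = 121384 + 1142538 = 1263922)
(L + n)/(M + Z) - r = (1263922 - 83779/40956)/(434187 - 568616) - 1*(-4418230) = (51765105653/40956)/(-134429) + 4418230 = (51765105653/40956)*(-1/134429) + 4418230 = -51765105653/5505674124 + 4418230 = 24325282819774867/5505674124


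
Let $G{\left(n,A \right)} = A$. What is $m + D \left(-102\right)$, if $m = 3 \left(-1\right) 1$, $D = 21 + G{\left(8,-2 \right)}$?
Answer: $-1941$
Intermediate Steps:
$D = 19$ ($D = 21 - 2 = 19$)
$m = -3$ ($m = \left(-3\right) 1 = -3$)
$m + D \left(-102\right) = -3 + 19 \left(-102\right) = -3 - 1938 = -1941$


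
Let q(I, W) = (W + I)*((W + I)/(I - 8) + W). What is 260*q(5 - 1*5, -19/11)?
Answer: 164255/242 ≈ 678.74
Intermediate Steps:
q(I, W) = (I + W)*(W + (I + W)/(-8 + I)) (q(I, W) = (I + W)*((I + W)/(-8 + I) + W) = (I + W)*(W + (I + W)/(-8 + I)))
260*q(5 - 1*5, -19/11) = 260*(((5 - 1*5)**2 - 7*(-19/11)**2 + (5 - 1*5)*(-19/11)**2 + (-19/11)*(5 - 1*5)**2 - 6*(5 - 1*5)*(-19/11))/(-8 + (5 - 1*5))) = 260*(((5 - 5)**2 - 7*(-19*1/11)**2 + (5 - 5)*(-19*1/11)**2 + (-19*1/11)*(5 - 5)**2 - 6*(5 - 5)*(-19*1/11))/(-8 + (5 - 5))) = 260*((0**2 - 7*(-19/11)**2 + 0*(-19/11)**2 - 19/11*0**2 - 6*0*(-19/11))/(-8 + 0)) = 260*((0 - 7*361/121 + 0*(361/121) - 19/11*0 + 0)/(-8)) = 260*(-(0 - 2527/121 + 0 + 0 + 0)/8) = 260*(-1/8*(-2527/121)) = 260*(2527/968) = 164255/242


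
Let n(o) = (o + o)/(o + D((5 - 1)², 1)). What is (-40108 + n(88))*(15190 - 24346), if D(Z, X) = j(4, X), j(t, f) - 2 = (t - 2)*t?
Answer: 2570486832/7 ≈ 3.6721e+8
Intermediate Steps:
j(t, f) = 2 + t*(-2 + t) (j(t, f) = 2 + (t - 2)*t = 2 + (-2 + t)*t = 2 + t*(-2 + t))
D(Z, X) = 10 (D(Z, X) = 2 + 4² - 2*4 = 2 + 16 - 8 = 10)
n(o) = 2*o/(10 + o) (n(o) = (o + o)/(o + 10) = (2*o)/(10 + o) = 2*o/(10 + o))
(-40108 + n(88))*(15190 - 24346) = (-40108 + 2*88/(10 + 88))*(15190 - 24346) = (-40108 + 2*88/98)*(-9156) = (-40108 + 2*88*(1/98))*(-9156) = (-40108 + 88/49)*(-9156) = -1965204/49*(-9156) = 2570486832/7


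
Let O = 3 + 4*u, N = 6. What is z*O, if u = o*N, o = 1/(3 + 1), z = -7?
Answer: -63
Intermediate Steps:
o = 1/4 ≈ 0.25000
u = 3/2 (u = (1/4)*6 = 3/2 ≈ 1.5000)
O = 9 (O = 3 + 4*(3/2) = 3 + 6 = 9)
z*O = -7*9 = -63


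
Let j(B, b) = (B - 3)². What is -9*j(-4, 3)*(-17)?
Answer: 7497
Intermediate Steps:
j(B, b) = (-3 + B)²
-9*j(-4, 3)*(-17) = -9*(-3 - 4)²*(-17) = -9*(-7)²*(-17) = -9*49*(-17) = -441*(-17) = 7497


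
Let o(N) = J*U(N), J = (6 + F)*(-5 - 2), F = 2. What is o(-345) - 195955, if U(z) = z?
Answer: -176635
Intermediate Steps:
J = -56 (J = (6 + 2)*(-5 - 2) = 8*(-7) = -56)
o(N) = -56*N
o(-345) - 195955 = -56*(-345) - 195955 = 19320 - 195955 = -176635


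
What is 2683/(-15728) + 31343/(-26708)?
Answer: -141155067/105015856 ≈ -1.3441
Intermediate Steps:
2683/(-15728) + 31343/(-26708) = 2683*(-1/15728) + 31343*(-1/26708) = -2683/15728 - 31343/26708 = -141155067/105015856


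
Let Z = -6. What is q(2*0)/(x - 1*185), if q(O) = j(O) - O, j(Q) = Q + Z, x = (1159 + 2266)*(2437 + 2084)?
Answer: -3/7742120 ≈ -3.8749e-7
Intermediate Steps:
x = 15484425 (x = 3425*4521 = 15484425)
j(Q) = -6 + Q (j(Q) = Q - 6 = -6 + Q)
q(O) = -6 (q(O) = (-6 + O) - O = -6)
q(2*0)/(x - 1*185) = -6/(15484425 - 1*185) = -6/(15484425 - 185) = -6/15484240 = -6*1/15484240 = -3/7742120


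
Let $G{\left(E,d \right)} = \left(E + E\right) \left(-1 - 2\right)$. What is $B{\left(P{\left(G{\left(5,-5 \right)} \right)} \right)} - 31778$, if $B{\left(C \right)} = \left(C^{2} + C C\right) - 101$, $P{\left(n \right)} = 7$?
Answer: $-31781$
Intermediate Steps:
$G{\left(E,d \right)} = - 6 E$ ($G{\left(E,d \right)} = 2 E \left(-3\right) = - 6 E$)
$B{\left(C \right)} = -101 + 2 C^{2}$ ($B{\left(C \right)} = \left(C^{2} + C^{2}\right) - 101 = 2 C^{2} - 101 = -101 + 2 C^{2}$)
$B{\left(P{\left(G{\left(5,-5 \right)} \right)} \right)} - 31778 = \left(-101 + 2 \cdot 7^{2}\right) - 31778 = \left(-101 + 2 \cdot 49\right) - 31778 = \left(-101 + 98\right) - 31778 = -3 - 31778 = -31781$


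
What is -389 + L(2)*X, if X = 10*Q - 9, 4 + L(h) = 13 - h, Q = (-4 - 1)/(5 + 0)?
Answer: -522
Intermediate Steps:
Q = -1 (Q = -5/5 = -5*1/5 = -1)
L(h) = 9 - h (L(h) = -4 + (13 - h) = 9 - h)
X = -19 (X = 10*(-1) - 9 = -10 - 9 = -19)
-389 + L(2)*X = -389 + (9 - 1*2)*(-19) = -389 + (9 - 2)*(-19) = -389 + 7*(-19) = -389 - 133 = -522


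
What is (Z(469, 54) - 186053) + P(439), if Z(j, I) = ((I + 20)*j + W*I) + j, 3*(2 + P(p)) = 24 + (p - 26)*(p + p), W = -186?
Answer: -120134/3 ≈ -40045.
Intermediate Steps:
P(p) = 6 + 2*p*(-26 + p)/3 (P(p) = -2 + (24 + (p - 26)*(p + p))/3 = -2 + (24 + (-26 + p)*(2*p))/3 = -2 + (24 + 2*p*(-26 + p))/3 = -2 + (8 + 2*p*(-26 + p)/3) = 6 + 2*p*(-26 + p)/3)
Z(j, I) = j - 186*I + j*(20 + I) (Z(j, I) = ((I + 20)*j - 186*I) + j = ((20 + I)*j - 186*I) + j = (j*(20 + I) - 186*I) + j = (-186*I + j*(20 + I)) + j = j - 186*I + j*(20 + I))
(Z(469, 54) - 186053) + P(439) = ((-186*54 + 21*469 + 54*469) - 186053) + (6 - 52/3*439 + (⅔)*439²) = ((-10044 + 9849 + 25326) - 186053) + (6 - 22828/3 + (⅔)*192721) = (25131 - 186053) + (6 - 22828/3 + 385442/3) = -160922 + 362632/3 = -120134/3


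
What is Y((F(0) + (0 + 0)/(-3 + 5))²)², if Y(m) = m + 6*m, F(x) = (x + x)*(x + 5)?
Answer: 0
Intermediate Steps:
F(x) = 2*x*(5 + x) (F(x) = (2*x)*(5 + x) = 2*x*(5 + x))
Y(m) = 7*m
Y((F(0) + (0 + 0)/(-3 + 5))²)² = (7*(2*0*(5 + 0) + (0 + 0)/(-3 + 5))²)² = (7*(2*0*5 + 0/2)²)² = (7*(0 + 0*(½))²)² = (7*(0 + 0)²)² = (7*0²)² = (7*0)² = 0² = 0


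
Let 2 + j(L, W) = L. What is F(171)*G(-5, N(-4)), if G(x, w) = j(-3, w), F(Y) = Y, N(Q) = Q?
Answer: -855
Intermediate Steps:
j(L, W) = -2 + L
G(x, w) = -5 (G(x, w) = -2 - 3 = -5)
F(171)*G(-5, N(-4)) = 171*(-5) = -855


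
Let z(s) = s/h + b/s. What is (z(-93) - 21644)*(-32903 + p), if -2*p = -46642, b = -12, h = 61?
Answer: 392205086826/1891 ≈ 2.0741e+8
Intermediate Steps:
p = 23321 (p = -½*(-46642) = 23321)
z(s) = -12/s + s/61 (z(s) = s/61 - 12/s = -12/s + s/61)
(z(-93) - 21644)*(-32903 + p) = ((-12/(-93) + (1/61)*(-93)) - 21644)*(-32903 + 23321) = ((-12*(-1/93) - 93/61) - 21644)*(-9582) = ((4/31 - 93/61) - 21644)*(-9582) = (-2639/1891 - 21644)*(-9582) = -40931443/1891*(-9582) = 392205086826/1891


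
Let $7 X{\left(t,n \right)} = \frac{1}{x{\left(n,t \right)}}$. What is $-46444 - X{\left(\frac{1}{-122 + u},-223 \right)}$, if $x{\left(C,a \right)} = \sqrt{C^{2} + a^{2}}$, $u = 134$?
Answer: $-46444 - \frac{12 \sqrt{7160977}}{50126839} \approx -46444.0$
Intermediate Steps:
$X{\left(t,n \right)} = \frac{1}{7 \sqrt{n^{2} + t^{2}}}$
$-46444 - X{\left(\frac{1}{-122 + u},-223 \right)} = -46444 - \frac{1}{7 \sqrt{\left(-223\right)^{2} + \left(\frac{1}{-122 + 134}\right)^{2}}} = -46444 - \frac{1}{7 \sqrt{49729 + \left(\frac{1}{12}\right)^{2}}} = -46444 - \frac{1}{7 \sqrt{49729 + \frac{1}{144}}} = -46444 - \frac{1}{7 \frac{\sqrt{7160977}}{12}} = -46444 - \frac{\frac{12}{7160977} \sqrt{7160977}}{7} = -46444 - \frac{12 \sqrt{7160977}}{50126839}$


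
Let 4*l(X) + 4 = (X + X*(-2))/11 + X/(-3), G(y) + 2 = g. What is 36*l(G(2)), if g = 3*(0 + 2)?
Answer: -564/11 ≈ -51.273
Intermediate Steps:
g = 6 (g = 3*2 = 6)
G(y) = 4 (G(y) = -2 + 6 = 4)
l(X) = -1 - 7*X/66 (l(X) = -1 + ((X + X*(-2))/11 + X/(-3))/4 = -1 + ((X - 2*X)*(1/11) + X*(-1/3))/4 = -1 + (-X*(1/11) - X/3)/4 = -1 + (-X/11 - X/3)/4 = -1 + (-14*X/33)/4 = -1 - 7*X/66)
36*l(G(2)) = 36*(-1 - 7/66*4) = 36*(-1 - 14/33) = 36*(-47/33) = -564/11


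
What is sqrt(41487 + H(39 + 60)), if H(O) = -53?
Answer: sqrt(41434) ≈ 203.55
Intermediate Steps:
sqrt(41487 + H(39 + 60)) = sqrt(41487 - 53) = sqrt(41434)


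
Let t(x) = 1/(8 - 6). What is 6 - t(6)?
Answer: 11/2 ≈ 5.5000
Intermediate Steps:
t(x) = ½ (t(x) = 1/2 = ½)
6 - t(6) = 6 - 1*½ = 6 - ½ = 11/2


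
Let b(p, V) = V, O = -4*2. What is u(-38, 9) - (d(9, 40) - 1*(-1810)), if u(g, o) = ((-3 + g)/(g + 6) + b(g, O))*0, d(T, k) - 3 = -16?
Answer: -1797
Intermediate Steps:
O = -8
d(T, k) = -13 (d(T, k) = 3 - 16 = -13)
u(g, o) = 0 (u(g, o) = ((-3 + g)/(g + 6) - 8)*0 = ((-3 + g)/(6 + g) - 8)*0 = (-8 + (-3 + g)/(6 + g))*0 = 0)
u(-38, 9) - (d(9, 40) - 1*(-1810)) = 0 - (-13 - 1*(-1810)) = 0 - (-13 + 1810) = 0 - 1*1797 = 0 - 1797 = -1797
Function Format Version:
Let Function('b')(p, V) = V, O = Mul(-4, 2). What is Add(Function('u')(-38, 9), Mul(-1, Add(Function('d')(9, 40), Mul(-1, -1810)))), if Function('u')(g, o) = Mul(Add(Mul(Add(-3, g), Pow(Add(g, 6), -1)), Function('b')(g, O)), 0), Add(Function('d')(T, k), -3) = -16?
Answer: -1797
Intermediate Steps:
O = -8
Function('d')(T, k) = -13 (Function('d')(T, k) = Add(3, -16) = -13)
Function('u')(g, o) = 0 (Function('u')(g, o) = Mul(Add(Mul(Add(-3, g), Pow(Add(g, 6), -1)), -8), 0) = Mul(Add(Mul(Add(-3, g), Pow(Add(6, g), -1)), -8), 0) = Mul(Add(Mul(Pow(Add(6, g), -1), Add(-3, g)), -8), 0) = Mul(Add(-8, Mul(Pow(Add(6, g), -1), Add(-3, g))), 0) = 0)
Add(Function('u')(-38, 9), Mul(-1, Add(Function('d')(9, 40), Mul(-1, -1810)))) = Add(0, Mul(-1, Add(-13, Mul(-1, -1810)))) = Add(0, Mul(-1, Add(-13, 1810))) = Add(0, Mul(-1, 1797)) = Add(0, -1797) = -1797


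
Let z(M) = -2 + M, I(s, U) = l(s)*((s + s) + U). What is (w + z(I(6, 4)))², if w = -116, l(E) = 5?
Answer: 1444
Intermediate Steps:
I(s, U) = 5*U + 10*s (I(s, U) = 5*((s + s) + U) = 5*(2*s + U) = 5*(U + 2*s) = 5*U + 10*s)
(w + z(I(6, 4)))² = (-116 + (-2 + (5*4 + 10*6)))² = (-116 + (-2 + (20 + 60)))² = (-116 + (-2 + 80))² = (-116 + 78)² = (-38)² = 1444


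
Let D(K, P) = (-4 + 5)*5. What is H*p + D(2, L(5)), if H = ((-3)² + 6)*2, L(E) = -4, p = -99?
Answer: -2965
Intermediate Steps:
D(K, P) = 5 (D(K, P) = 1*5 = 5)
H = 30 (H = (9 + 6)*2 = 15*2 = 30)
H*p + D(2, L(5)) = 30*(-99) + 5 = -2970 + 5 = -2965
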